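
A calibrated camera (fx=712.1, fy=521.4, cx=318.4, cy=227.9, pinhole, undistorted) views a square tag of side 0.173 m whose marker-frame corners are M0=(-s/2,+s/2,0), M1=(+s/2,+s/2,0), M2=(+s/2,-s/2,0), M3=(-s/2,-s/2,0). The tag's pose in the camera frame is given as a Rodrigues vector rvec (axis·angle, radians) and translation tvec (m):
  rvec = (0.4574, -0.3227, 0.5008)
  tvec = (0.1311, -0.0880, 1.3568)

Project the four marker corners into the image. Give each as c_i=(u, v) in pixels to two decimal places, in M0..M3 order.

c0=(325.67, 207.16) c1=(397.34, 232.59) c2=(448.24, 181.11) c3=(376.07, 151.75)

Intrinsics K: fx=712.1, fy=521.4, cx=318.4, cy=227.9
Marker side s = 0.173 m; corners in marker frame (Z=0):
  M0 = (-0.0865, +0.0865, 0)
  M1 = (+0.0865, +0.0865, 0)
  M2 = (+0.0865, -0.0865, 0)
  M3 = (-0.0865, -0.0865, 0)
rvec = (0.4574, -0.3227, 0.5008), |rvec| = θ = 0.75110 rad = 43.035°
Rodrigues: sinθ=0.68244, 1−cosθ=0.26906; R = I + sinθ·[k]× + (1−cosθ)·[k]×²:
    [+0.83072 -0.52542 -0.18395]
    [+0.38463 +0.78060 -0.49267]
    [+0.40245 +0.33851 +0.85055]
t = (0.1311, -0.0880, 1.3568) m
M0: Pc = R·M0+t = (+0.01379, -0.05375, +1.35127); u = 712.1·(+0.01379)/1.35127 + 318.4 = 325.6692, v = 521.4·(-0.05375)/1.35127 + 227.9 = 207.1609
M1: Pc = R·M1+t = (+0.15751, +0.01279, +1.42089); u = 712.1·(+0.15751)/1.42089 + 318.4 = 397.3375, v = 521.4·(+0.01279)/1.42089 + 227.9 = 232.5942
M2: Pc = R·M2+t = (+0.24841, -0.12225, +1.36233); u = 712.1·(+0.24841)/1.36233 + 318.4 = 448.2436, v = 521.4·(-0.12225)/1.36233 + 227.9 = 181.1109
M3: Pc = R·M3+t = (+0.10469, -0.18879, +1.29271); u = 712.1·(+0.10469)/1.29271 + 318.4 = 376.0703, v = 521.4·(-0.18879)/1.29271 + 227.9 = 151.7525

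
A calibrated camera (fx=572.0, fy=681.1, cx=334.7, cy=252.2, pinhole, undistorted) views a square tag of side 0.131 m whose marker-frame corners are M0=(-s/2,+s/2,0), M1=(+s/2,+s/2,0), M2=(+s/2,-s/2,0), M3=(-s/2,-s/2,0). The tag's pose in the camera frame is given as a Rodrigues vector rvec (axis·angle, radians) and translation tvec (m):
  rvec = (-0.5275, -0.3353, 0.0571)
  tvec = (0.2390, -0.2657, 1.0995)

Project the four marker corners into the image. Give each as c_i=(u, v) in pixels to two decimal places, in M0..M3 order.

c0=(432.64, 110.24) c1=(494.24, 126.78) c2=(483.02, 67.05) c3=(424.68, 49.38)

Intrinsics K: fx=572.0, fy=681.1, cx=334.7, cy=252.2
Marker side s = 0.131 m; corners in marker frame (Z=0):
  M0 = (-0.0655, +0.0655, 0)
  M1 = (+0.0655, +0.0655, 0)
  M2 = (+0.0655, -0.0655, 0)
  M3 = (-0.0655, -0.0655, 0)
rvec = (-0.5275, -0.3353, 0.0571), |rvec| = θ = 0.62765 rad = 35.962°
Rodrigues: sinθ=0.58724, 1−cosθ=0.19059; R = I + sinθ·[k]× + (1−cosθ)·[k]×²:
    [+0.94403 +0.03215 -0.32829]
    [+0.13899 +0.86380 +0.48428]
    [+0.29914 -0.50280 +0.81099]
t = (0.2390, -0.2657, 1.0995) m
M0: Pc = R·M0+t = (+0.17927, -0.21823, +1.04697); u = 572.0·(+0.17927)/1.04697 + 334.7 = 432.6427, v = 681.1·(-0.21823)/1.04697 + 252.2 = 110.2353
M1: Pc = R·M1+t = (+0.30294, -0.20002, +1.08616); u = 572.0·(+0.30294)/1.08616 + 334.7 = 494.2358, v = 681.1·(-0.20002)/1.08616 + 252.2 = 126.7752
M2: Pc = R·M2+t = (+0.29873, -0.31317, +1.15203); u = 572.0·(+0.29873)/1.15203 + 334.7 = 483.0234, v = 681.1·(-0.31317)/1.15203 + 252.2 = 67.0452
M3: Pc = R·M3+t = (+0.17506, -0.33138, +1.11284); u = 572.0·(+0.17506)/1.11284 + 334.7 = 424.6811, v = 681.1·(-0.33138)/1.11284 + 252.2 = 49.3810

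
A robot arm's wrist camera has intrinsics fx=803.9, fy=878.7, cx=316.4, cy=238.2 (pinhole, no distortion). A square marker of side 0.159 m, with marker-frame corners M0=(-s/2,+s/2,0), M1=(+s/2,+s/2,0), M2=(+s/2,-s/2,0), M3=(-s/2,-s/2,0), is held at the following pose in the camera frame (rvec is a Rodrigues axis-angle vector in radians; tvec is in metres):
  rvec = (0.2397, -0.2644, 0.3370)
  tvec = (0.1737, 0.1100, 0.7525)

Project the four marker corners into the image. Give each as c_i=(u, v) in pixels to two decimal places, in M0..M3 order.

c0=(395.44, 426.67) c1=(537.90, 467.25) c2=(606.11, 307.97) c3=(462.19, 255.30)

Intrinsics K: fx=803.9, fy=878.7, cx=316.4, cy=238.2
Marker side s = 0.159 m; corners in marker frame (Z=0):
  M0 = (-0.0795, +0.0795, 0)
  M1 = (+0.0795, +0.0795, 0)
  M2 = (+0.0795, -0.0795, 0)
  M3 = (-0.0795, -0.0795, 0)
rvec = (0.2397, -0.2644, 0.3370), |rvec| = θ = 0.49085 rad = 28.124°
Rodrigues: sinθ=0.47137, 1−cosθ=0.11807; R = I + sinθ·[k]× + (1−cosθ)·[k]×²:
    [+0.91009 -0.35469 -0.21433]
    [+0.29257 +0.91619 -0.27385]
    [+0.29350 +0.18653 +0.93759]
t = (0.1737, 0.1100, 0.7525) m
M0: Pc = R·M0+t = (+0.07315, +0.15958, +0.74400); u = 803.9·(+0.07315)/0.74400 + 316.4 = 395.4401, v = 878.7·(+0.15958)/0.74400 + 238.2 = 426.6699
M1: Pc = R·M1+t = (+0.21785, +0.20610, +0.79066); u = 803.9·(+0.21785)/0.79066 + 316.4 = 537.9021, v = 878.7·(+0.20610)/0.79066 + 238.2 = 467.2451
M2: Pc = R·M2+t = (+0.27425, +0.06042, +0.76100); u = 803.9·(+0.27425)/0.76100 + 316.4 = 606.1085, v = 878.7·(+0.06042)/0.76100 + 238.2 = 307.9672
M3: Pc = R·M3+t = (+0.12955, +0.01390, +0.71434); u = 803.9·(+0.12955)/0.71434 + 316.4 = 462.1876, v = 878.7·(+0.01390)/0.71434 + 238.2 = 255.3023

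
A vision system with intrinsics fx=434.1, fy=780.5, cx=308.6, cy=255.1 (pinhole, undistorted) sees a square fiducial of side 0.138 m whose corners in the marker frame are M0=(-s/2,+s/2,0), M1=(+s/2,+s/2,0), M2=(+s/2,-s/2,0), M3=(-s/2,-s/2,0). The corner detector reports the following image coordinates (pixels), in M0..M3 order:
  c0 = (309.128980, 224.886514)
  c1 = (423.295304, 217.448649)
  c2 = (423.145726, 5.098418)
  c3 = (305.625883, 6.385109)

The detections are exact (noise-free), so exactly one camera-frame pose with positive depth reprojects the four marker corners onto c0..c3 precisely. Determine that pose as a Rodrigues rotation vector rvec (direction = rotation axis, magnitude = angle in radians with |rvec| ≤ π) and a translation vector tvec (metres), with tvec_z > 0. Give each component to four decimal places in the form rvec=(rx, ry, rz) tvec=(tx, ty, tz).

Intrinsics K: fx=434.1, fy=780.5, cx=308.6, cy=255.1
Marker side s = 0.138 m; corners in marker frame (Z=0):
  M0 = (-0.0690, +0.0690, 0)
  M1 = (+0.0690, +0.0690, 0)
  M2 = (+0.0690, -0.0690, 0)
  M3 = (-0.0690, -0.0690, 0)
Detected image corners:
  c0 = (309.128980, 224.886514) px
  c1 = (423.295304, 217.448649) px
  c2 = (423.145726, 5.098418) px
  c3 = (305.625883, 6.385109) px
Planar DLT: solve 8×8 A·h = b for H (H[2,2]=1):
  H  [+916.38062 +88.47186 +366.15562]
  H  [-7.97900 +1584.15430 +114.95725]
  H  [+0.21109 +0.20645 +1.00000]
B = K⁻¹H; ‖b₁‖=1.973846, ‖b₂‖=1.973846; λ = 2/(‖b₁‖+‖b₂‖) = 0.506625, sign → tz>0 ⇒ λ=+0.506625
r₁ = λ·B[:,0] = (+0.99345,-0.04013,+0.10694); r₂ = λ·B[:,1] = (+0.02890,+0.99410,+0.10459)
r₃ = r₁×r₂ = (-0.11051,-0.10082,+0.98875); SVD([r₁ r₂ r₃]) → R = UVᵀ:
  R  [+0.99345 +0.02890 -0.11051]
  R  [-0.04013 +0.99410 -0.10082]
  R  [+0.10694 +0.10459 +0.98875]
t = (+0.06717, -0.09097, +0.50663) m
tr R = 2.976299; θ = arccos((tr R − 1)/2) = 0.154105 rad = 8.830°
axis k = ((R−Rᵀ)₃₂, (R−Rᵀ)₁₃, (R−Rᵀ)₂₁) / (2 sinθ) = (+0.669096, -0.708339, -0.224869)
rvec = θ·k = (+0.103111, -0.109158, -0.034653)

rvec=(0.1031, -0.1092, -0.0347) tvec=(0.0672, -0.0910, 0.5066)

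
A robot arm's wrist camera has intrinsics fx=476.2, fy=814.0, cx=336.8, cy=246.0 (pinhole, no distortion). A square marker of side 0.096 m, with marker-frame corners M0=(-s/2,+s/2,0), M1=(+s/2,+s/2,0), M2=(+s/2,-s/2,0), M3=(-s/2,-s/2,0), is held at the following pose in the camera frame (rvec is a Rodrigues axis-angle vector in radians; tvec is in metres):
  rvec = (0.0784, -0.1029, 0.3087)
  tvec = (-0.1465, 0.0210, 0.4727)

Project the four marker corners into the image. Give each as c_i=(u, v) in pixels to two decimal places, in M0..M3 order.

c0=(127.45, 336.43) c1=(222.22, 382.96) c2=(250.33, 228.46) c3=(155.02, 177.74)

Intrinsics K: fx=476.2, fy=814.0, cx=336.8, cy=246.0
Marker side s = 0.096 m; corners in marker frame (Z=0):
  M0 = (-0.0480, +0.0480, 0)
  M1 = (+0.0480, +0.0480, 0)
  M2 = (+0.0480, -0.0480, 0)
  M3 = (-0.0480, -0.0480, 0)
rvec = (0.0784, -0.1029, 0.3087), |rvec| = θ = 0.33471 rad = 19.177°
Rodrigues: sinθ=0.32850, 1−cosθ=0.05549; R = I + sinθ·[k]× + (1−cosθ)·[k]×²:
    [+0.94755 -0.30696 -0.08900]
    [+0.29897 +0.94975 -0.09268]
    [+0.11298 +0.06121 +0.99171]
t = (-0.1465, 0.0210, 0.4727) m
M0: Pc = R·M0+t = (-0.20672, +0.05224, +0.47022); u = 476.2·(-0.20672)/0.47022 + 336.8 = 127.4522, v = 814.0·(+0.05224)/0.47022 + 246.0 = 336.4293
M1: Pc = R·M1+t = (-0.11575, +0.08094, +0.48106); u = 476.2·(-0.11575)/0.48106 + 336.8 = 222.2178, v = 814.0·(+0.08094)/0.48106 + 246.0 = 382.9558
M2: Pc = R·M2+t = (-0.08628, -0.01024, +0.47518); u = 476.2·(-0.08628)/0.47518 + 336.8 = 250.3324, v = 814.0·(-0.01024)/0.47518 + 246.0 = 228.4632
M3: Pc = R·M3+t = (-0.17725, -0.03894, +0.46434); u = 476.2·(-0.17725)/0.46434 + 336.8 = 155.0243, v = 814.0·(-0.03894)/0.46434 + 246.0 = 177.7393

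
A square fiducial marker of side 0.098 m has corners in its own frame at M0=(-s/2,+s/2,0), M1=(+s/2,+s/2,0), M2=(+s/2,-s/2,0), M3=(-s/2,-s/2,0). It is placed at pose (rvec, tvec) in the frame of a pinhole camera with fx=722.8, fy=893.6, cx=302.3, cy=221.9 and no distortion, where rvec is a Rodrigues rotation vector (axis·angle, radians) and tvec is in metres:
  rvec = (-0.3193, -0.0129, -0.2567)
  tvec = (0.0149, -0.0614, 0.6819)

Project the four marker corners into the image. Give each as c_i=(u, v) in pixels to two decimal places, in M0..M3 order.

c0=(280.34, 216.08) c1=(382.89, 183.74) c2=(353.93, 70.58) c3=(255.64, 100.66)

Intrinsics K: fx=722.8, fy=893.6, cx=302.3, cy=221.9
Marker side s = 0.098 m; corners in marker frame (Z=0):
  M0 = (-0.0490, +0.0490, 0)
  M1 = (+0.0490, +0.0490, 0)
  M2 = (+0.0490, -0.0490, 0)
  M3 = (-0.0490, -0.0490, 0)
rvec = (-0.3193, -0.0129, -0.2567), |rvec| = θ = 0.40989 rad = 23.485°
Rodrigues: sinθ=0.39851, 1−cosθ=0.08284; R = I + sinθ·[k]× + (1−cosθ)·[k]×²:
    [+0.96743 +0.25160 +0.02787]
    [-0.24754 +0.91724 +0.31207]
    [+0.05295 -0.30880 +0.94965]
t = (0.0149, -0.0614, 0.6819) m
M0: Pc = R·M0+t = (-0.02018, -0.00433, +0.66417); u = 722.8·(-0.02018)/0.66417 + 302.3 = 280.3436, v = 893.6·(-0.00433)/0.66417 + 221.9 = 216.0804
M1: Pc = R·M1+t = (+0.07463, -0.02858, +0.66936); u = 722.8·(+0.07463)/0.66936 + 302.3 = 382.8906, v = 893.6·(-0.02858)/0.66936 + 221.9 = 183.7397
M2: Pc = R·M2+t = (+0.04998, -0.11847, +0.69963); u = 722.8·(+0.04998)/0.69963 + 302.3 = 353.9309, v = 893.6·(-0.11847)/0.69963 + 221.9 = 70.5780
M3: Pc = R·M3+t = (-0.04483, -0.09422, +0.69444); u = 722.8·(-0.04483)/0.69444 + 302.3 = 255.6363, v = 893.6·(-0.09422)/0.69444 + 221.9 = 100.6636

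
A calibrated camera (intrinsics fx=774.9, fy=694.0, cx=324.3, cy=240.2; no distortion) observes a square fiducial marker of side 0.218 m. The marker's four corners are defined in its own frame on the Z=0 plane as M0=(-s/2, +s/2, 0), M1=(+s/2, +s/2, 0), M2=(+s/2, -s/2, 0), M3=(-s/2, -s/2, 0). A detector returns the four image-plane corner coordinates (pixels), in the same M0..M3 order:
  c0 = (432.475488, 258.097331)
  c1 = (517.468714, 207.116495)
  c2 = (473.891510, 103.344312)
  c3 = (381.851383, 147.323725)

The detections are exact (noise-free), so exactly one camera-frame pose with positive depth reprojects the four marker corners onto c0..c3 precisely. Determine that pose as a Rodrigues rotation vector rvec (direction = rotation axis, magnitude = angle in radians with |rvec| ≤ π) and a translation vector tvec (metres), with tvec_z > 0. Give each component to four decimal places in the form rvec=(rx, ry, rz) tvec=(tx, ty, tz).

rvec=(0.1024, -0.5504, -0.4597) tvec=(0.2152, -0.1137, 1.2891)

Intrinsics K: fx=774.9, fy=694.0, cx=324.3, cy=240.2
Marker side s = 0.218 m; corners in marker frame (Z=0):
  M0 = (-0.1090, +0.1090, 0)
  M1 = (+0.1090, +0.1090, 0)
  M2 = (+0.1090, -0.1090, 0)
  M3 = (-0.1090, -0.1090, 0)
Detected image corners:
  c0 = (432.475488, 258.097331) px
  c1 = (517.468714, 207.116495) px
  c2 = (473.891510, 103.344312) px
  c3 = (381.851383, 147.323725) px
Planar DLT: solve 8×8 A·h = b for H (H[2,2]=1):
  H  [+574.19223 +290.62263 +453.64963]
  H  [-151.30838 +521.24682 +178.97909]
  H  [+0.37315 +0.16663 +1.00000]
B = K⁻¹H; ‖b₁‖=0.775749, ‖b₂‖=0.775749; λ = 2/(‖b₁‖+‖b₂‖) = 1.289076, sign → tz>0 ⇒ λ=+1.289076
r₁ = λ·B[:,0] = (+0.75388,-0.44753,+0.48101); r₂ = λ·B[:,1] = (+0.39357,+0.89385,+0.21480)
r₃ = r₁×r₂ = (-0.52608,+0.02737,+0.84999); SVD([r₁ r₂ r₃]) → R = UVᵀ:
  R  [+0.75388 +0.39357 -0.52608]
  R  [-0.44753 +0.89385 +0.02737]
  R  [+0.48101 +0.21480 +0.84999]
t = (+0.21518, -0.11372, +1.28908) m
tr R = 2.497725; θ = arccos((tr R − 1)/2) = 0.724452 rad = 41.508°
axis k = ((R−Rᵀ)₃₂, (R−Rᵀ)₁₃, (R−Rᵀ)₂₁) / (2 sinθ) = (+0.141408, -0.759815, -0.634575)
rvec = θ·k = (+0.102444, -0.550450, -0.459719)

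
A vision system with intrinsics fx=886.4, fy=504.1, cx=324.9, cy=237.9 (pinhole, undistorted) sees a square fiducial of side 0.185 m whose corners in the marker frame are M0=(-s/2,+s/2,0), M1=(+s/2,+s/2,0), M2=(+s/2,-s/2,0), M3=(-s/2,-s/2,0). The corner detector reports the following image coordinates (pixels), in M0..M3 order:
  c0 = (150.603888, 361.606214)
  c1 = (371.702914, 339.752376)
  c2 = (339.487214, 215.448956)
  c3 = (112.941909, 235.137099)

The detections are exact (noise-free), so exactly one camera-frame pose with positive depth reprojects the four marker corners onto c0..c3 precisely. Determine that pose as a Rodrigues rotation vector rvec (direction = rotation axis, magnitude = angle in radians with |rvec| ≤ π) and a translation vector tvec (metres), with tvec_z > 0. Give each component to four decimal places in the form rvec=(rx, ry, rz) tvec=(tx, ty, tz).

Intrinsics K: fx=886.4, fy=504.1, cx=324.9, cy=237.9
Marker side s = 0.185 m; corners in marker frame (Z=0):
  M0 = (-0.0925, +0.0925, 0)
  M1 = (+0.0925, +0.0925, 0)
  M2 = (+0.0925, -0.0925, 0)
  M3 = (-0.0925, -0.0925, 0)
Detected image corners:
  c0 = (150.603888, 361.606214) px
  c1 = (371.702914, 339.752376) px
  c2 = (339.487214, 215.448956) px
  c3 = (112.941909, 235.137099) px
Planar DLT: solve 8×8 A·h = b for H (H[2,2]=1):
  H  [+1237.04766 +216.48765 +245.03019]
  H  [-80.01112 +710.53552 +288.53947]
  H  [+0.11225 +0.11401 +1.00000]
B = K⁻¹H; ‖b₁‖=1.375474, ‖b₂‖=1.375474; λ = 2/(‖b₁‖+‖b₂‖) = 0.727022, sign → tz>0 ⇒ λ=+0.727022
r₁ = λ·B[:,0] = (+0.98471,-0.15391,+0.08161); r₂ = λ·B[:,1] = (+0.14718,+0.98563,+0.08289)
r₃ = r₁×r₂ = (-0.09319,-0.06961,+0.99321); SVD([r₁ r₂ r₃]) → R = UVᵀ:
  R  [+0.98471 +0.14718 -0.09319]
  R  [-0.15391 +0.98563 -0.06961]
  R  [+0.08161 +0.08289 +0.99321]
t = (-0.06551, +0.07303, +0.72702) m
tr R = 2.963552; θ = arccos((tr R − 1)/2) = 0.191204 rad = 10.955°
axis k = ((R−Rᵀ)₃₂, (R−Rᵀ)₁₃, (R−Rᵀ)₂₁) / (2 sinθ) = (+0.401212, -0.459898, -0.792163)
rvec = θ·k = (+0.076714, -0.087935, -0.151465)

rvec=(0.0767, -0.0879, -0.1515) tvec=(-0.0655, 0.0730, 0.7270)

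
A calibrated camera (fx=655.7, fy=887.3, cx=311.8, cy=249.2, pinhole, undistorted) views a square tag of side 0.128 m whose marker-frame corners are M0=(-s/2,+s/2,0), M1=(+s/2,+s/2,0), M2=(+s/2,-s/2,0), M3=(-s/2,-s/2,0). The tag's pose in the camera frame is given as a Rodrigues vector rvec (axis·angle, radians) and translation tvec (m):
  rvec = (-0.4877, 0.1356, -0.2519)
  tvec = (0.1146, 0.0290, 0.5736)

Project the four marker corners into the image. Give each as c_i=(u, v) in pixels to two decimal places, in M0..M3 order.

c0=(391.30, 412.85) c1=(542.23, 358.39) c2=(489.80, 185.67) c3=(354.82, 237.14)

Intrinsics K: fx=655.7, fy=887.3, cx=311.8, cy=249.2
Marker side s = 0.128 m; corners in marker frame (Z=0):
  M0 = (-0.0640, +0.0640, 0)
  M1 = (+0.0640, +0.0640, 0)
  M2 = (+0.0640, -0.0640, 0)
  M3 = (-0.0640, -0.0640, 0)
rvec = (-0.4877, 0.1356, -0.2519), |rvec| = θ = 0.56541 rad = 32.396°
Rodrigues: sinθ=0.53576, 1−cosθ=0.15563; R = I + sinθ·[k]× + (1−cosθ)·[k]×²:
    [+0.96016 +0.20650 +0.18830]
    [-0.27089 +0.85332 +0.44550]
    [-0.06868 -0.47876 +0.87526]
t = (0.1146, 0.0290, 0.5736) m
M0: Pc = R·M0+t = (+0.06637, +0.10095, +0.54736); u = 655.7·(+0.06637)/0.54736 + 311.8 = 391.3022, v = 887.3·(+0.10095)/0.54736 + 249.2 = 412.8453
M1: Pc = R·M1+t = (+0.18927, +0.06628, +0.53856); u = 655.7·(+0.18927)/0.53856 + 311.8 = 542.2307, v = 887.3·(+0.06628)/0.53856 + 249.2 = 358.3912
M2: Pc = R·M2+t = (+0.16283, -0.04295, +0.59984); u = 655.7·(+0.16283)/0.59984 + 311.8 = 489.7969, v = 887.3·(-0.04295)/0.59984 + 249.2 = 185.6690
M3: Pc = R·M3+t = (+0.03993, -0.00828, +0.60864); u = 655.7·(+0.03993)/0.60864 + 311.8 = 354.8221, v = 887.3·(-0.00828)/0.60864 + 249.2 = 237.1353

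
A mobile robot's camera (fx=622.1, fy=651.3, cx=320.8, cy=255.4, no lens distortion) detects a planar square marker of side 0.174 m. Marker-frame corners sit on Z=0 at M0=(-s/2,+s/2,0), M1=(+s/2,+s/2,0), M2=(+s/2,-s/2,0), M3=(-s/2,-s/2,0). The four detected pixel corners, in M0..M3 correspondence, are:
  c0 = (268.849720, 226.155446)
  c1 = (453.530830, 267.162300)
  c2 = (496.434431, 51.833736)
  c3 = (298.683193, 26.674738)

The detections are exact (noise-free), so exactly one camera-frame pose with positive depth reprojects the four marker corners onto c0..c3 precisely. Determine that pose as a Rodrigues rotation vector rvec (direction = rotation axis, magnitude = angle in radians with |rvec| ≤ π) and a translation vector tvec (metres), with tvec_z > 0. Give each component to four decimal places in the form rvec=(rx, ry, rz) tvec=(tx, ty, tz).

Intrinsics K: fx=622.1, fy=651.3, cx=320.8, cy=255.4
Marker side s = 0.174 m; corners in marker frame (Z=0):
  M0 = (-0.0870, +0.0870, 0)
  M1 = (+0.0870, +0.0870, 0)
  M2 = (+0.0870, -0.0870, 0)
  M3 = (-0.0870, -0.0870, 0)
Detected image corners:
  c0 = (268.849720, 226.155446) px
  c1 = (453.530830, 267.162300) px
  c2 = (496.434431, 51.833736) px
  c3 = (298.683193, 26.674738) px
Planar DLT: solve 8×8 A·h = b for H (H[2,2]=1):
  H  [+913.19787 -93.53456 +374.84859]
  H  [+121.69778 +1232.96681 +144.96412]
  H  [-0.48702 +0.30020 +1.00000]
B = K⁻¹H; ‖b₁‖=1.826243, ‖b₂‖=1.826243; λ = 2/(‖b₁‖+‖b₂‖) = 0.547572, sign → tz>0 ⇒ λ=+0.547572
r₁ = λ·B[:,0] = (+0.94132,+0.20689,-0.26668); r₂ = λ·B[:,1] = (-0.16710,+0.97214,+0.16438)
r₃ = r₁×r₂ = (+0.29326,-0.11017,+0.94966); SVD([r₁ r₂ r₃]) → R = UVᵀ:
  R  [+0.94132 -0.16710 +0.29326]
  R  [+0.20689 +0.97214 -0.11017]
  R  [-0.26668 +0.16438 +0.94966]
t = (+0.04757, -0.09285, +0.54757) m
tr R = 2.863120; θ = arccos((tr R − 1)/2) = 0.372116 rad = 21.321°
axis k = ((R−Rᵀ)₃₂, (R−Rᵀ)₁₃, (R−Rᵀ)₂₁) / (2 sinθ) = (+0.377565, +0.770024, +0.514303)
rvec = θ·k = (+0.140498, +0.286538, +0.191380)

rvec=(0.1405, 0.2865, 0.1914) tvec=(0.0476, -0.0928, 0.5476)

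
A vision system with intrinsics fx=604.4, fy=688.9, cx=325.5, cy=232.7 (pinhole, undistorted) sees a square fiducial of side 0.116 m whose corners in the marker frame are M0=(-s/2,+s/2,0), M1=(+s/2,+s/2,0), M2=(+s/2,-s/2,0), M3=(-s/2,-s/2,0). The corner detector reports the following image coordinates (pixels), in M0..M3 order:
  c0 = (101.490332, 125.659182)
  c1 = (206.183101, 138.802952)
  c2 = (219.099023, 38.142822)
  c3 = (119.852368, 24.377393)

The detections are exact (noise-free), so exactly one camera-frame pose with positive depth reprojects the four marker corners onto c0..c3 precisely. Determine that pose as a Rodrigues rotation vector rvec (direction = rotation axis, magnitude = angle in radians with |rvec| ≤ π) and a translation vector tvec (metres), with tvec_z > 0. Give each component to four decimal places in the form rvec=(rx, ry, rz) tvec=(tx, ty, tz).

Intrinsics K: fx=604.4, fy=688.9, cx=325.5, cy=232.7
Marker side s = 0.116 m; corners in marker frame (Z=0):
  M0 = (-0.0580, +0.0580, 0)
  M1 = (+0.0580, +0.0580, 0)
  M2 = (+0.0580, -0.0580, 0)
  M3 = (-0.0580, -0.0580, 0)
Detected image corners:
  c0 = (101.490332, 125.659182) px
  c1 = (206.183101, 138.802952) px
  c2 = (219.099023, 38.142822) px
  c3 = (119.852368, 24.377393) px
Planar DLT: solve 8×8 A·h = b for H (H[2,2]=1):
  H  [+896.57337 -206.31623 +162.18882]
  H  [+125.22349 +834.19017 +80.49151]
  H  [+0.11214 -0.44323 +1.00000]
B = K⁻¹H; ‖b₁‖=1.434665, ‖b₂‖=1.434665; λ = 2/(‖b₁‖+‖b₂‖) = 0.697027, sign → tz>0 ⇒ λ=+0.697027
r₁ = λ·B[:,0] = (+0.99188,+0.10030,+0.07816); r₂ = λ·B[:,1] = (-0.07156,+0.94839,-0.30894)
r₃ = r₁×r₂ = (-0.10511,+0.30084,+0.94786); SVD([r₁ r₂ r₃]) → R = UVᵀ:
  R  [+0.99188 -0.07156 -0.10511]
  R  [+0.10030 +0.94839 +0.30084]
  R  [+0.07816 -0.30894 +0.94786]
t = (-0.18834, -0.15400, +0.69703) m
tr R = 2.888133; θ = arccos((tr R − 1)/2) = 0.336044 rad = 19.254°
axis k = ((R−Rᵀ)₃₂, (R−Rᵀ)₁₃, (R−Rᵀ)₂₁) / (2 sinθ) = (-0.924593, -0.277898, +0.260578)
rvec = θ·k = (-0.310704, -0.093386, +0.087566)

rvec=(-0.3107, -0.0934, 0.0876) tvec=(-0.1883, -0.1540, 0.6970)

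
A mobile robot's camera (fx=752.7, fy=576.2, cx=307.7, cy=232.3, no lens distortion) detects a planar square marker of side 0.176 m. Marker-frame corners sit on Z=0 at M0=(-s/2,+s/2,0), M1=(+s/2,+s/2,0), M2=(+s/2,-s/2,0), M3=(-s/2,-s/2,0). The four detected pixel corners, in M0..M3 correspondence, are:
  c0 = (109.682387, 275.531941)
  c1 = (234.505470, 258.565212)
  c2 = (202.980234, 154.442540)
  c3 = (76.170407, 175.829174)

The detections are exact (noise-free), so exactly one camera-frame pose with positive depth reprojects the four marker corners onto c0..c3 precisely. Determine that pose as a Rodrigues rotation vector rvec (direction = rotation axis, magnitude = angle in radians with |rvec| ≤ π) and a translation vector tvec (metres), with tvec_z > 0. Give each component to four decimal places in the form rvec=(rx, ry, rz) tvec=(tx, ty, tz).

Intrinsics K: fx=752.7, fy=576.2, cx=307.7, cy=232.3
Marker side s = 0.176 m; corners in marker frame (Z=0):
  M0 = (-0.0880, +0.0880, 0)
  M1 = (+0.0880, +0.0880, 0)
  M2 = (+0.0880, -0.0880, 0)
  M3 = (-0.0880, -0.0880, 0)
Detected image corners:
  c0 = (109.682387, 275.531941) px
  c1 = (234.505470, 258.565212) px
  c2 = (202.980234, 154.442540) px
  c3 = (76.170407, 175.829174) px
Planar DLT: solve 8×8 A·h = b for H (H[2,2]=1):
  H  [+680.68296 +207.67135 +154.83219]
  H  [-156.09713 +610.42087 +216.93292]
  H  [-0.21889 +0.14629 +1.00000]
B = K⁻¹H; ‖b₁‖=1.033887, ‖b₂‖=1.033887; λ = 2/(‖b₁‖+‖b₂‖) = 0.967224, sign → tz>0 ⇒ λ=+0.967224
r₁ = λ·B[:,0] = (+0.96123,-0.17667,-0.21172); r₂ = λ·B[:,1] = (+0.20901,+0.96762,+0.14150)
r₃ = r₁×r₂ = (+0.17986,-0.18027,+0.96703); SVD([r₁ r₂ r₃]) → R = UVᵀ:
  R  [+0.96123 +0.20901 +0.17986]
  R  [-0.17667 +0.96762 -0.18027]
  R  [-0.21172 +0.14150 +0.96703]
t = (-0.19644, -0.02580, +0.96722) m
tr R = 2.895885; θ = arccos((tr R − 1)/2) = 0.324085 rad = 18.569°
axis k = ((R−Rᵀ)₃₂, (R−Rᵀ)₁₃, (R−Rᵀ)₂₁) / (2 sinθ) = (+0.505219, +0.614832, -0.605587)
rvec = θ·k = (+0.163734, +0.199258, -0.196262)

rvec=(0.1637, 0.1993, -0.1963) tvec=(-0.1964, -0.0258, 0.9672)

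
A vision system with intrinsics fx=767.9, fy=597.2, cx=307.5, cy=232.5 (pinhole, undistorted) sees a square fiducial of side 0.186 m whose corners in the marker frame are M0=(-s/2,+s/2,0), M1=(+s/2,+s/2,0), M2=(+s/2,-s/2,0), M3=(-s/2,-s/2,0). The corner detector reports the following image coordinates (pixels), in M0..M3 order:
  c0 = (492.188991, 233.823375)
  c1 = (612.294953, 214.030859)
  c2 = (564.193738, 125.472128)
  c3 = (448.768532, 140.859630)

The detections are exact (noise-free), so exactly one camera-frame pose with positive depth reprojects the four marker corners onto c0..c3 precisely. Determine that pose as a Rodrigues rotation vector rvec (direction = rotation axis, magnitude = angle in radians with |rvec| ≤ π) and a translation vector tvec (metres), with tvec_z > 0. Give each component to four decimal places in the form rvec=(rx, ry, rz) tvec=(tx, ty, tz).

Intrinsics K: fx=767.9, fy=597.2, cx=307.5, cy=232.5
Marker side s = 0.186 m; corners in marker frame (Z=0):
  M0 = (-0.0930, +0.0930, 0)
  M1 = (+0.0930, +0.0930, 0)
  M2 = (+0.0930, -0.0930, 0)
  M3 = (-0.0930, -0.0930, 0)
Detected image corners:
  c0 = (492.188991, 233.823375) px
  c1 = (612.294953, 214.030859) px
  c2 = (564.193738, 125.472128) px
  c3 = (448.768532, 140.859630) px
Planar DLT: solve 8×8 A·h = b for H (H[2,2]=1):
  H  [+740.87336 +91.15293 +529.85598]
  H  [-57.79740 +435.42166 +177.14287]
  H  [+0.20415 -0.29302 +1.00000]
B = K⁻¹H; ‖b₁‖=0.923325, ‖b₂‖=0.923325; λ = 2/(‖b₁‖+‖b₂‖) = 1.083042, sign → tz>0 ⇒ λ=+1.083042
r₁ = λ·B[:,0] = (+0.95639,-0.19090,+0.22110); r₂ = λ·B[:,1] = (+0.25564,+0.91320,-0.31735)
r₃ = r₁×r₂ = (-0.14133,+0.36003,+0.92217); SVD([r₁ r₂ r₃]) → R = UVᵀ:
  R  [+0.95639 +0.25564 -0.14133]
  R  [-0.19090 +0.91320 +0.36003]
  R  [+0.22110 -0.31735 +0.92217]
t = (+0.31361, -0.10039, +1.08304) m
tr R = 2.791760; θ = arccos((tr R − 1)/2) = 0.460388 rad = 26.378°
axis k = ((R−Rᵀ)₃₂, (R−Rᵀ)₁₃, (R−Rᵀ)₂₁) / (2 sinθ) = (-0.762308, -0.407869, -0.502523)
rvec = θ·k = (-0.350958, -0.187778, -0.231356)

rvec=(-0.3510, -0.1878, -0.2314) tvec=(0.3136, -0.1004, 1.0830)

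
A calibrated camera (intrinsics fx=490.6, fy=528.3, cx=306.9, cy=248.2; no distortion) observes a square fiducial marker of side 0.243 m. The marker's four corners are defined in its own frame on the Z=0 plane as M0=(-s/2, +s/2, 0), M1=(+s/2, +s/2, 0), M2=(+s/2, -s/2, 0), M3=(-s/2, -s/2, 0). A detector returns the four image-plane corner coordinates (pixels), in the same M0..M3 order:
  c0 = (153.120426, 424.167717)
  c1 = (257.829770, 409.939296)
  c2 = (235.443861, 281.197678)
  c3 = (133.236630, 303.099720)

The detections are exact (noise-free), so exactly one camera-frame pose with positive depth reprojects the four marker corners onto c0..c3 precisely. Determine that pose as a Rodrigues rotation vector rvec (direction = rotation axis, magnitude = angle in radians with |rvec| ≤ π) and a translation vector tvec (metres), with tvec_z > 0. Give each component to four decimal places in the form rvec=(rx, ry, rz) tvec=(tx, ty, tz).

rvec=(-0.0212, 0.2715, -0.1976) tvec=(-0.2360, 0.2050, 1.0185)

Intrinsics K: fx=490.6, fy=528.3, cx=306.9, cy=248.2
Marker side s = 0.243 m; corners in marker frame (Z=0):
  M0 = (-0.1215, +0.1215, 0)
  M1 = (+0.1215, +0.1215, 0)
  M2 = (+0.1215, -0.1215, 0)
  M3 = (-0.1215, -0.1215, 0)
Detected image corners:
  c0 = (153.120426, 424.167717) px
  c1 = (257.829770, 409.939296) px
  c2 = (235.443861, 281.197678) px
  c3 = (133.236630, 303.099720) px
Planar DLT: solve 8×8 A·h = b for H (H[2,2]=1):
  H  [+375.13728 +77.74831 +193.21668]
  H  [-166.46775 +497.02317 +354.53307]
  H  [-0.25955 -0.04650 +1.00000]
B = K⁻¹H; ‖b₁‖=0.981850, ‖b₂‖=0.981850; λ = 2/(‖b₁‖+‖b₂‖) = 1.018485, sign → tz>0 ⇒ λ=+1.018485
r₁ = λ·B[:,0] = (+0.94415,-0.19673,-0.26435); r₂ = λ·B[:,1] = (+0.19103,+0.98044,-0.04736)
r₃ = r₁×r₂ = (+0.26849,-0.00578,+0.96326); SVD([r₁ r₂ r₃]) → R = UVᵀ:
  R  [+0.94415 +0.19103 +0.26849]
  R  [-0.19673 +0.98044 -0.00578]
  R  [-0.26435 -0.04736 +0.96326]
t = (-0.23601, +0.20499, +1.01849) m
tr R = 2.887853; θ = arccos((tr R − 1)/2) = 0.336468 rad = 19.278°
axis k = ((R−Rᵀ)₃₂, (R−Rᵀ)₁₃, (R−Rᵀ)₂₁) / (2 sinθ) = (-0.062975, +0.806952, -0.587250)
rvec = θ·k = (-0.021189, +0.271514, -0.197591)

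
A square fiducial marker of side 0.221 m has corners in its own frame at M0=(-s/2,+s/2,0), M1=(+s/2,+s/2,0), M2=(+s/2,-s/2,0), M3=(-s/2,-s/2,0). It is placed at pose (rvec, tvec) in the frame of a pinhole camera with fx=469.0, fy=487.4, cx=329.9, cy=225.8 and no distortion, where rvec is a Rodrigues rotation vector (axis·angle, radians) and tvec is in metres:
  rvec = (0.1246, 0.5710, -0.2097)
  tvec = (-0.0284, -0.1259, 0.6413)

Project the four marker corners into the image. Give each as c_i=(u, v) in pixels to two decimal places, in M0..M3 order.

c0=(267.93, 225.33) c1=(400.04, 195.52) c2=(359.94, 12.67) c3=(232.35, 74.87)

Intrinsics K: fx=469.0, fy=487.4, cx=329.9, cy=225.8
Marker side s = 0.221 m; corners in marker frame (Z=0):
  M0 = (-0.1105, +0.1105, 0)
  M1 = (+0.1105, +0.1105, 0)
  M2 = (+0.1105, -0.1105, 0)
  M3 = (-0.1105, -0.1105, 0)
rvec = (0.1246, 0.5710, -0.2097), |rvec| = θ = 0.62092 rad = 35.576°
Rodrigues: sinθ=0.58178, 1−cosθ=0.18666; R = I + sinθ·[k]× + (1−cosθ)·[k]×²:
    [+0.82086 +0.23093 +0.52236]
    [-0.16204 +0.97119 -0.17472]
    [-0.54766 +0.05878 +0.83463]
t = (-0.0284, -0.1259, 0.6413) m
M0: Pc = R·M0+t = (-0.09359, -0.00068, +0.70831); u = 469.0·(-0.09359)/0.70831 + 329.9 = 267.9321, v = 487.4·(-0.00068)/0.70831 + 225.8 = 225.3335
M1: Pc = R·M1+t = (+0.08782, -0.03649, +0.58728); u = 469.0·(+0.08782)/0.58728 + 329.9 = 400.0351, v = 487.4·(-0.03649)/0.58728 + 225.8 = 195.5173
M2: Pc = R·M2+t = (+0.03679, -0.25112, +0.57429); u = 469.0·(+0.03679)/0.57429 + 329.9 = 359.9430, v = 487.4·(-0.25112)/0.57429 + 225.8 = 12.6722
M3: Pc = R·M3+t = (-0.14462, -0.21531, +0.69532); u = 469.0·(-0.14462)/0.69532 + 329.9 = 232.3509, v = 487.4·(-0.21531)/0.69532 + 225.8 = 74.8728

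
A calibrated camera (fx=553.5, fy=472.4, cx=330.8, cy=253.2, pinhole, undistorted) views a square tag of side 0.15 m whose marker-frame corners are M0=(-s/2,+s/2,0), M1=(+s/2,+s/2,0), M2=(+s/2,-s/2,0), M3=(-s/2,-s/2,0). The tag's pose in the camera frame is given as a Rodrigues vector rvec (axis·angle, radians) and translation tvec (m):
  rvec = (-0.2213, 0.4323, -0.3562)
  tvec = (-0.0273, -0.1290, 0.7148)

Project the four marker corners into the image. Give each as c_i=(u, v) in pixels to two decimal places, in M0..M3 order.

c0=(277.66, 232.38) c1=(378.95, 190.06) c2=(342.24, 102.35) c3=(249.23, 148.66)

Intrinsics K: fx=553.5, fy=472.4, cx=330.8, cy=253.2
Marker side s = 0.15 m; corners in marker frame (Z=0):
  M0 = (-0.0750, +0.0750, 0)
  M1 = (+0.0750, +0.0750, 0)
  M2 = (+0.0750, -0.0750, 0)
  M3 = (-0.0750, -0.0750, 0)
rvec = (-0.2213, 0.4323, -0.3562), |rvec| = θ = 0.60228 rad = 34.508°
Rodrigues: sinθ=0.56652, 1−cosθ=0.17595; R = I + sinθ·[k]× + (1−cosθ)·[k]×²:
    [+0.84780 +0.28865 +0.44487]
    [-0.38146 +0.91470 +0.13347]
    [-0.36840 -0.28285 +0.88559]
t = (-0.0273, -0.1290, 0.7148) m
M0: Pc = R·M0+t = (-0.06924, -0.03179, +0.72122); u = 553.5·(-0.06924)/0.72122 + 330.8 = 277.6640, v = 472.4·(-0.03179)/0.72122 + 253.2 = 232.3786
M1: Pc = R·M1+t = (+0.05793, -0.08901, +0.66596); u = 553.5·(+0.05793)/0.66596 + 330.8 = 378.9509, v = 472.4·(-0.08901)/0.66596 + 253.2 = 190.0624
M2: Pc = R·M2+t = (+0.01464, -0.22621, +0.70838); u = 553.5·(+0.01464)/0.70838 + 330.8 = 342.2365, v = 472.4·(-0.22621)/0.70838 + 253.2 = 102.3462
M3: Pc = R·M3+t = (-0.11253, -0.16899, +0.76364); u = 553.5·(-0.11253)/0.76364 + 330.8 = 249.2338, v = 472.4·(-0.16899)/0.76364 + 253.2 = 148.6587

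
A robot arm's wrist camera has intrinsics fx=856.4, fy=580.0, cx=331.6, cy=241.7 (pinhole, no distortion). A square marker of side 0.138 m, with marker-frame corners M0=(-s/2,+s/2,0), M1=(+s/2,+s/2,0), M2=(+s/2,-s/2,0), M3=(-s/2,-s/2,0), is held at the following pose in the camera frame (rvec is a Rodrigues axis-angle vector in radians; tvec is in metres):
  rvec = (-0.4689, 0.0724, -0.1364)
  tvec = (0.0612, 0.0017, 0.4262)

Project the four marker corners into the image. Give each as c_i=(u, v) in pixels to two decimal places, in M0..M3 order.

c0=(333.52, 347.97) c1=(631.38, 319.28) c2=(560.32, 153.20) c3=(303.91, 179.88)

Intrinsics K: fx=856.4, fy=580.0, cx=331.6, cy=241.7
Marker side s = 0.138 m; corners in marker frame (Z=0):
  M0 = (-0.0690, +0.0690, 0)
  M1 = (+0.0690, +0.0690, 0)
  M2 = (+0.0690, -0.0690, 0)
  M3 = (-0.0690, -0.0690, 0)
rvec = (-0.4689, 0.0724, -0.1364), |rvec| = θ = 0.49367 rad = 28.285°
Rodrigues: sinθ=0.47386, 1−cosθ=0.11940; R = I + sinθ·[k]× + (1−cosθ)·[k]×²:
    [+0.98832 +0.11429 +0.10083]
    [-0.14756 +0.88317 +0.44525]
    [-0.03816 -0.45492 +0.88971]
t = (0.0612, 0.0017, 0.4262) m
M0: Pc = R·M0+t = (+0.00089, +0.07282, +0.39744); u = 856.4·(+0.00089)/0.39744 + 331.6 = 333.5230, v = 580.0·(+0.07282)/0.39744 + 241.7 = 347.9682
M1: Pc = R·M1+t = (+0.13728, +0.05246, +0.39218); u = 856.4·(+0.13728)/0.39218 + 331.6 = 631.3796, v = 580.0·(+0.05246)/0.39218 + 241.7 = 319.2797
M2: Pc = R·M2+t = (+0.12151, -0.06942, +0.45496); u = 856.4·(+0.12151)/0.45496 + 331.6 = 560.3230, v = 580.0·(-0.06942)/0.45496 + 241.7 = 153.2001
M3: Pc = R·M3+t = (-0.01488, -0.04906, +0.46022); u = 856.4·(-0.01488)/0.46022 + 331.6 = 303.9104, v = 580.0·(-0.04906)/0.46022 + 241.7 = 179.8756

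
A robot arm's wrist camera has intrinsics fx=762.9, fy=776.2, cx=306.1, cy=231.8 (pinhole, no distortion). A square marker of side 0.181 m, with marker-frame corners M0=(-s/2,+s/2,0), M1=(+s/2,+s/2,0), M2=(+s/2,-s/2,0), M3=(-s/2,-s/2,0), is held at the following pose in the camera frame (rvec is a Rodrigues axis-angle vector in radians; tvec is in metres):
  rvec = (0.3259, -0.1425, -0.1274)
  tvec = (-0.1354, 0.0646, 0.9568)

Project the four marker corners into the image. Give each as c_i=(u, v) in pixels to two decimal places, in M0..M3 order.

c0=(137.92, 361.44) c1=(277.52, 337.89) c2=(260.78, 203.86) c3=(111.77, 225.79)

Intrinsics K: fx=762.9, fy=776.2, cx=306.1, cy=231.8
Marker side s = 0.181 m; corners in marker frame (Z=0):
  M0 = (-0.0905, +0.0905, 0)
  M1 = (+0.0905, +0.0905, 0)
  M2 = (+0.0905, -0.0905, 0)
  M3 = (-0.0905, -0.0905, 0)
rvec = (0.3259, -0.1425, -0.1274), |rvec| = θ = 0.37782 rad = 21.647°
Rodrigues: sinθ=0.36889, 1−cosθ=0.07053; R = I + sinθ·[k]× + (1−cosθ)·[k]×²:
    [+0.98195 +0.10145 -0.15965]
    [-0.14734 +0.93950 -0.30923]
    [+0.11862 +0.32717 +0.93749]
t = (-0.1354, 0.0646, 0.9568) m
M0: Pc = R·M0+t = (-0.21509, +0.16296, +0.97567); u = 762.9·(-0.21509)/0.97567 + 306.1 = 137.9201, v = 776.2·(+0.16296)/0.97567 + 231.8 = 361.4425
M1: Pc = R·M1+t = (-0.03735, +0.13629, +0.99714); u = 762.9·(-0.03735)/0.99714 + 306.1 = 277.5218, v = 776.2·(+0.13629)/0.99714 + 231.8 = 337.8922
M2: Pc = R·M2+t = (-0.05571, -0.03376, +0.93793); u = 762.9·(-0.05571)/0.93793 + 306.1 = 260.7824, v = 776.2·(-0.03376)/0.93793 + 231.8 = 203.8620
M3: Pc = R·M3+t = (-0.23345, -0.00709, +0.91646); u = 762.9·(-0.23345)/0.91646 + 306.1 = 111.7679, v = 776.2·(-0.00709)/0.91646 + 231.8 = 225.7940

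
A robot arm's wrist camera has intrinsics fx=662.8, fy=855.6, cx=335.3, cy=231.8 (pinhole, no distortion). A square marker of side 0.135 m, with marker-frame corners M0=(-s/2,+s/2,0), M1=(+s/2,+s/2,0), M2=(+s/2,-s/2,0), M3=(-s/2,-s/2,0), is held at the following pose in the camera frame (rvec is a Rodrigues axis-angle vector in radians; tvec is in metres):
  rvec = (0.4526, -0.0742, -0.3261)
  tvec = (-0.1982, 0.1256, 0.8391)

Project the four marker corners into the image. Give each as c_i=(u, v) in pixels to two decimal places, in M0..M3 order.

c0=(150.52, 433.49) c1=(247.86, 390.26) c2=(209.05, 280.81) c3=(104.56, 327.25)

Intrinsics K: fx=662.8, fy=855.6, cx=335.3, cy=231.8
Marker side s = 0.135 m; corners in marker frame (Z=0):
  M0 = (-0.0675, +0.0675, 0)
  M1 = (+0.0675, +0.0675, 0)
  M2 = (+0.0675, -0.0675, 0)
  M3 = (-0.0675, -0.0675, 0)
rvec = (0.4526, -0.0742, -0.3261), |rvec| = θ = 0.56276 rad = 32.244°
Rodrigues: sinθ=0.53352, 1−cosθ=0.15421; R = I + sinθ·[k]× + (1−cosθ)·[k]×²:
    [+0.94554 +0.29281 -0.14221]
    [-0.32551 +0.84847 -0.41730]
    [-0.00152 +0.44087 +0.89757]
t = (-0.1982, 0.1256, 0.8391) m
M0: Pc = R·M0+t = (-0.24226, +0.20484, +0.86896); u = 662.8·(-0.24226)/0.86896 + 335.3 = 150.5168, v = 855.6·(+0.20484)/0.86896 + 231.8 = 433.4939
M1: Pc = R·M1+t = (-0.11461, +0.16090, +0.86876); u = 662.8·(-0.11461)/0.86876 + 335.3 = 247.8591, v = 855.6·(+0.16090)/0.86876 + 231.8 = 390.2631
M2: Pc = R·M2+t = (-0.15414, +0.04636, +0.80924); u = 662.8·(-0.15414)/0.80924 + 335.3 = 209.0524, v = 855.6·(+0.04636)/0.80924 + 231.8 = 280.8121
M3: Pc = R·M3+t = (-0.28179, +0.09030, +0.80944); u = 662.8·(-0.28179)/0.80944 + 335.3 = 104.5625, v = 855.6·(+0.09030)/0.80944 + 231.8 = 327.2494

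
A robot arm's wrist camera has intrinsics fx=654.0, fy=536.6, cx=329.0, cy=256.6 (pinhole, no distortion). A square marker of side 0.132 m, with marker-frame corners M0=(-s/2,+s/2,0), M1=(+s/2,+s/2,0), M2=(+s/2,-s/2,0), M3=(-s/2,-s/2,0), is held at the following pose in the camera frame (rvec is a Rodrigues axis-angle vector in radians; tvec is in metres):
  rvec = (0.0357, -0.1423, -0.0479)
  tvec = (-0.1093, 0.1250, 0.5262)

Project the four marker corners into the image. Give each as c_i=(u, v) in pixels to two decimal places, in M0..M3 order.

c0=(112.99, 457.20) c1=(279.09, 443.65) c2=(271.29, 312.79) c3=(103.25, 321.74)

Intrinsics K: fx=654.0, fy=536.6, cx=329.0, cy=256.6
Marker side s = 0.132 m; corners in marker frame (Z=0):
  M0 = (-0.0660, +0.0660, 0)
  M1 = (+0.0660, +0.0660, 0)
  M2 = (+0.0660, -0.0660, 0)
  M3 = (-0.0660, -0.0660, 0)
rvec = (0.0357, -0.1423, -0.0479), |rvec| = θ = 0.15433 rad = 8.843°
Rodrigues: sinθ=0.15372, 1−cosθ=0.01189; R = I + sinθ·[k]× + (1−cosθ)·[k]×²:
    [+0.98875 +0.04518 -0.14259]
    [-0.05025 +0.99822 -0.03216]
    [+0.14088 +0.03896 +0.98926]
t = (-0.1093, 0.1250, 0.5262) m
M0: Pc = R·M0+t = (-0.17158, +0.19420, +0.51947); u = 654.0·(-0.17158)/0.51947 + 329.0 = 112.9913, v = 536.6·(+0.19420)/0.51947 + 256.6 = 457.2013
M1: Pc = R·M1+t = (-0.04106, +0.18757, +0.53807); u = 654.0·(-0.04106)/0.53807 + 329.0 = 279.0923, v = 536.6·(+0.18757)/0.53807 + 256.6 = 443.6540
M2: Pc = R·M2+t = (-0.04702, +0.05580, +0.53293); u = 654.0·(-0.04702)/0.53293 + 329.0 = 271.2928, v = 536.6·(+0.05580)/0.53293 + 256.6 = 312.7860
M3: Pc = R·M3+t = (-0.17754, +0.06243, +0.51433); u = 654.0·(-0.17754)/0.51433 + 329.0 = 103.2491, v = 536.6·(+0.06243)/0.51433 + 256.6 = 321.7370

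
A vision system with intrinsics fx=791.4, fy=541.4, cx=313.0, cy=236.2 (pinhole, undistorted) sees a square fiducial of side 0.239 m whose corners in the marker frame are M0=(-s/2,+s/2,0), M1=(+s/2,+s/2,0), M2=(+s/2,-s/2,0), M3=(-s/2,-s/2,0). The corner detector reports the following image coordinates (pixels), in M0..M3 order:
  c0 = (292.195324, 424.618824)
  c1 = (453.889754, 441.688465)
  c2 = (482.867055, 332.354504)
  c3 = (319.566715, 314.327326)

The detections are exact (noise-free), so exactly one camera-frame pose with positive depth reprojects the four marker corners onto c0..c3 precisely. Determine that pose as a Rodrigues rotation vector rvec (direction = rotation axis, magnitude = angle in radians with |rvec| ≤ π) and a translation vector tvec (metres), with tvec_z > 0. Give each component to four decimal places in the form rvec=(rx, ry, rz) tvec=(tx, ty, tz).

rvec=(0.0557, -0.0288, 0.1655) tvec=(0.1075, 0.3009, 1.1440)

Intrinsics K: fx=791.4, fy=541.4, cx=313.0, cy=236.2
Marker side s = 0.239 m; corners in marker frame (Z=0):
  M0 = (-0.1195, +0.1195, 0)
  M1 = (+0.1195, +0.1195, 0)
  M2 = (+0.1195, -0.1195, 0)
  M3 = (-0.1195, -0.1195, 0)
Detected image corners:
  c0 = (292.195324, 424.618824) px
  c1 = (453.889754, 441.688465) px
  c2 = (482.867055, 332.354504) px
  c3 = (319.566715, 314.327326) px
Planar DLT: solve 8×8 A·h = b for H (H[2,2]=1):
  H  [+691.14095 -99.93681 +387.33387]
  H  [+84.40918 +477.00762 +378.58214]
  H  [+0.02907 +0.04639 +1.00000]
B = K⁻¹H; ‖b₁‖=0.874121, ‖b₂‖=0.874121; λ = 2/(‖b₁‖+‖b₂‖) = 1.144007, sign → tz>0 ⇒ λ=+1.144007
r₁ = λ·B[:,0] = (+0.98592,+0.16385,+0.03326); r₂ = λ·B[:,1] = (-0.16545,+0.98479,+0.05307)
r₃ = r₁×r₂ = (-0.02406,-0.05783,+0.99804); SVD([r₁ r₂ r₃]) → R = UVᵀ:
  R  [+0.98592 -0.16545 -0.02406]
  R  [+0.16385 +0.98479 -0.05783]
  R  [+0.03326 +0.05307 +0.99804]
t = (+0.10745, +0.30086, +1.14401) m
tr R = 2.968750; θ = arccos((tr R − 1)/2) = 0.177009 rad = 10.142°
axis k = ((R−Rᵀ)₃₂, (R−Rᵀ)₁₃, (R−Rᵀ)₂₁) / (2 sinθ) = (+0.314897, -0.162741, +0.935070)
rvec = θ·k = (+0.055739, -0.028807, +0.165515)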